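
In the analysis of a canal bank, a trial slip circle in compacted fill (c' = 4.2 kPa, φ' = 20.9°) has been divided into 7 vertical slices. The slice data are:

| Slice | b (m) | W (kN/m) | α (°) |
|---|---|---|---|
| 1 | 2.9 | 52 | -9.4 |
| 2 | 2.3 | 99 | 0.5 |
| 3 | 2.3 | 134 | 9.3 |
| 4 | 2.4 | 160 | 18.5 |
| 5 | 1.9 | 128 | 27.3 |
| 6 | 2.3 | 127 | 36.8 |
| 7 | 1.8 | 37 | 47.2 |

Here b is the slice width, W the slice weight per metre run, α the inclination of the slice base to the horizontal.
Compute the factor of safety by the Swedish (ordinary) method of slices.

FS = 1.47

Ordinary method of slices: FS = Σ[c'·Δl_i + (W_i cosα_i)·tanφ'] / Σ W_i sinα_i, with Δl_i = b_i / cosα_i.
Slice 1: Δl = 2.9/cos(-9.4°) = 2.939 m; N'_1 = 52·cos(-9.4°) = 51.3; c'Δl = 12.35; W sinα = -8.5
Slice 2: Δl = 2.3/cos0.5° = 2.300 m; N'_2 = 99·cos0.5° = 99.0; c'Δl = 9.66; W sinα = 0.9
Slice 3: Δl = 2.3/cos9.3° = 2.331 m; N'_3 = 134·cos9.3° = 132.2; c'Δl = 9.79; W sinα = 21.7
Slice 4: Δl = 2.4/cos18.5° = 2.531 m; N'_4 = 160·cos18.5° = 151.7; c'Δl = 10.63; W sinα = 50.8
Slice 5: Δl = 1.9/cos27.3° = 2.138 m; N'_5 = 128·cos27.3° = 113.7; c'Δl = 8.98; W sinα = 58.7
Slice 6: Δl = 2.3/cos36.8° = 2.872 m; N'_6 = 127·cos36.8° = 101.7; c'Δl = 12.06; W sinα = 76.1
Slice 7: Δl = 1.8/cos47.2° = 2.649 m; N'_7 = 37·cos47.2° = 25.1; c'Δl = 11.13; W sinα = 27.1
Σc'Δl = 74.6 kN/m; ΣN' = 674.8 kN/m; ΣW sinα = 226.7 kN/m
Resisting = 74.6 + 674.8·tan20.9° = 74.6 + 257.7 = 332.3 kN/m
FS = 332.3 / 226.7 = 1.466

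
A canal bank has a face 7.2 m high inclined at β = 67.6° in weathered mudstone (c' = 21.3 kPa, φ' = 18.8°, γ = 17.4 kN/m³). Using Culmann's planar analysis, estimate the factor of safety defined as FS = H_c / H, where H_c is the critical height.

FS = 1.74

H_c = (4c'/γ) · sinβ cosφ' / [1 − cos(β − φ')]
    = (4·21.3/17.4) · sin67.6°·cos18.8° / [1 − cos48.8°]
    = 4.897 · 0.8752 / 0.3413 = 12.56 m
FS = H_c / H = 12.56 / 7.2 = 1.744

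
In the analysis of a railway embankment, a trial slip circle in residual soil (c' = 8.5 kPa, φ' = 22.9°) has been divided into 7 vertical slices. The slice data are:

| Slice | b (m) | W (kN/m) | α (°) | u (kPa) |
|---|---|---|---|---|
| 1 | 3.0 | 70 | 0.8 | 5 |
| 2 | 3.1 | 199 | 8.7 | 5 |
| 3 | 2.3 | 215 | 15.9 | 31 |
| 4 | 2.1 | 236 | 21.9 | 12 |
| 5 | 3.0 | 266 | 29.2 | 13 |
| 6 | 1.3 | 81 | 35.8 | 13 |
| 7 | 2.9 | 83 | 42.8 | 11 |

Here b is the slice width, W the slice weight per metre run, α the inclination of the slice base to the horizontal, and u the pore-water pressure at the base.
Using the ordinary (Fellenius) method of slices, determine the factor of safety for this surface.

FS = 1.24

Ordinary method of slices: FS = Σ[c'·Δl_i + (W_i cosα_i − u_i·Δl_i)·tanφ'] / Σ W_i sinα_i, with Δl_i = b_i / cosα_i.
Slice 1: Δl = 3.0/cos0.8° = 3.000 m; N'_1 = 70·cos0.8° − 5·3.000 = 55.0; c'Δl = 25.50; W sinα = 1.0
Slice 2: Δl = 3.1/cos8.7° = 3.136 m; N'_2 = 199·cos8.7° − 5·3.136 = 181.0; c'Δl = 26.66; W sinα = 30.1
Slice 3: Δl = 2.3/cos15.9° = 2.391 m; N'_3 = 215·cos15.9° − 31·2.391 = 132.6; c'Δl = 20.33; W sinα = 58.9
Slice 4: Δl = 2.1/cos21.9° = 2.263 m; N'_4 = 236·cos21.9° − 12·2.263 = 191.8; c'Δl = 19.24; W sinα = 88.0
Slice 5: Δl = 3.0/cos29.2° = 3.437 m; N'_5 = 266·cos29.2° − 13·3.437 = 187.5; c'Δl = 29.21; W sinα = 129.8
Slice 6: Δl = 1.3/cos35.8° = 1.603 m; N'_6 = 81·cos35.8° − 13·1.603 = 44.9; c'Δl = 13.62; W sinα = 47.4
Slice 7: Δl = 2.9/cos42.8° = 3.952 m; N'_7 = 83·cos42.8° − 11·3.952 = 17.4; c'Δl = 33.60; W sinα = 56.4
Σc'Δl = 168.2 kN/m; ΣN' = 810.3 kN/m; ΣW sinα = 411.6 kN/m
Resisting = 168.2 + 810.3·tan22.9° = 168.2 + 342.3 = 510.4 kN/m
FS = 510.4 / 411.6 = 1.240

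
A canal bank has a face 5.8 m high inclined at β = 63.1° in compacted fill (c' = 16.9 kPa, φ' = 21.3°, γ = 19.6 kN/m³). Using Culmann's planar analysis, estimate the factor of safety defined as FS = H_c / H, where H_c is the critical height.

H_c = (4c'/γ) · sinβ cosφ' / [1 − cos(β − φ')]
    = (4·16.9/19.6) · sin63.1°·cos21.3° / [1 − cos41.8°]
    = 3.449 · 0.8309 / 0.2545 = 11.26 m
FS = H_c / H = 11.26 / 5.8 = 1.941

FS = 1.94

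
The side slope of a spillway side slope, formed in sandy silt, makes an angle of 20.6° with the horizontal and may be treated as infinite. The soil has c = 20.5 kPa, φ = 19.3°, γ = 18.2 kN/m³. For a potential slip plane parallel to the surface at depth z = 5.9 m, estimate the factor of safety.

FS = 1.51

For an infinite slope with a slip plane parallel to the surface (no pore pressure): FS = [c + γz cos²β tanφ] / [γz sinβ cosβ].
γz = 18.2·5.9 = 107.38 kN/m²
Numerator = 20.5 + 107.38·cos²20.6°·tan19.3° = 20.5 + 107.38·0.8762·0.3502 = 53.449 kPa
Denominator = 107.38·sin20.6°·cos20.6° = 107.38·0.3518·0.9361 = 35.365 kPa
FS = 53.449 / 35.365 = 1.511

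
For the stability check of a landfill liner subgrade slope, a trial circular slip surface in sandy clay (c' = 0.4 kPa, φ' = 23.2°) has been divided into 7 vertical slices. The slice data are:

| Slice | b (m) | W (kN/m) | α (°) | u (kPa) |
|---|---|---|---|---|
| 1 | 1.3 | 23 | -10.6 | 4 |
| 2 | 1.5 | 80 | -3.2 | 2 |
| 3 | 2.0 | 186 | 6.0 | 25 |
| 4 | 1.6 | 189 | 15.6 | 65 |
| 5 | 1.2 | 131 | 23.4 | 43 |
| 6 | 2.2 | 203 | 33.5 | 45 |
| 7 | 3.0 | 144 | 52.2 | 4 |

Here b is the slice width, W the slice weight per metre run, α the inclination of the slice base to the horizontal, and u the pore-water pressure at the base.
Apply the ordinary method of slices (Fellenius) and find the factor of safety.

FS = 0.63

Ordinary method of slices: FS = Σ[c'·Δl_i + (W_i cosα_i − u_i·Δl_i)·tanφ'] / Σ W_i sinα_i, with Δl_i = b_i / cosα_i.
Slice 1: Δl = 1.3/cos(-10.6°) = 1.323 m; N'_1 = 23·cos(-10.6°) − 4·1.323 = 17.3; c'Δl = 0.53; W sinα = -4.2
Slice 2: Δl = 1.5/cos(-3.2°) = 1.502 m; N'_2 = 80·cos(-3.2°) − 2·1.502 = 76.9; c'Δl = 0.60; W sinα = -4.5
Slice 3: Δl = 2.0/cos6.0° = 2.011 m; N'_3 = 186·cos6.0° − 25·2.011 = 134.7; c'Δl = 0.80; W sinα = 19.4
Slice 4: Δl = 1.6/cos15.6° = 1.661 m; N'_4 = 189·cos15.6° − 65·1.661 = 74.1; c'Δl = 0.66; W sinα = 50.8
Slice 5: Δl = 1.2/cos23.4° = 1.308 m; N'_5 = 131·cos23.4° − 43·1.308 = 64.0; c'Δl = 0.52; W sinα = 52.0
Slice 6: Δl = 2.2/cos33.5° = 2.638 m; N'_6 = 203·cos33.5° − 45·2.638 = 50.6; c'Δl = 1.06; W sinα = 112.0
Slice 7: Δl = 3.0/cos52.2° = 4.895 m; N'_7 = 144·cos52.2° − 4·4.895 = 68.7; c'Δl = 1.96; W sinα = 113.8
Σc'Δl = 6.1 kN/m; ΣN' = 486.2 kN/m; ΣW sinα = 339.4 kN/m
Resisting = 6.1 + 486.2·tan23.2° = 6.1 + 208.4 = 214.5 kN/m
FS = 214.5 / 339.4 = 0.632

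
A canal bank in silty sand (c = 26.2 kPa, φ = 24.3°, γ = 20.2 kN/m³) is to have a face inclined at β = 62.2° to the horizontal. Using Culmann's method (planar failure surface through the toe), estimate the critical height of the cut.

H_c = 19.83 m

Culmann's analysis gives the critical failure plane at α_cr = (β + φ)/2 = (62.2 + 24.3)/2 = 43.2°, and the critical height
H_c = (4c/γ) · sinβ cosφ / [1 − cos(β − φ)]
    = (4·26.2/20.2) · sin62.2°·cos24.3° / [1 − cos(37.9°)]
    = 5.188 · 0.8846·0.9114 / [1 − 0.7891]
    = 5.188 · 0.8062 / 0.2109
    = 19.83 m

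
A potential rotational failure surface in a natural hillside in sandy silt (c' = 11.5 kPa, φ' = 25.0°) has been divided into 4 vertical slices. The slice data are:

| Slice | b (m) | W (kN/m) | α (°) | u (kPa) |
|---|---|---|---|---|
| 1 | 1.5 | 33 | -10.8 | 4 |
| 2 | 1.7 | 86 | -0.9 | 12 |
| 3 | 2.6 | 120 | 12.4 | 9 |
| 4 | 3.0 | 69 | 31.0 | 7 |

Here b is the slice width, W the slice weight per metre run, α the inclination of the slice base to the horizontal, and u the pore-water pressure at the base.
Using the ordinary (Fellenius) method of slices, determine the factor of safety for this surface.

Ordinary method of slices: FS = Σ[c'·Δl_i + (W_i cosα_i − u_i·Δl_i)·tanφ'] / Σ W_i sinα_i, with Δl_i = b_i / cosα_i.
Slice 1: Δl = 1.5/cos(-10.8°) = 1.527 m; N'_1 = 33·cos(-10.8°) − 4·1.527 = 26.3; c'Δl = 17.56; W sinα = -6.2
Slice 2: Δl = 1.7/cos(-0.9°) = 1.700 m; N'_2 = 86·cos(-0.9°) − 12·1.700 = 65.6; c'Δl = 19.55; W sinα = -1.4
Slice 3: Δl = 2.6/cos12.4° = 2.662 m; N'_3 = 120·cos12.4° − 9·2.662 = 93.2; c'Δl = 30.61; W sinα = 25.8
Slice 4: Δl = 3.0/cos31.0° = 3.500 m; N'_4 = 69·cos31.0° − 7·3.500 = 34.6; c'Δl = 40.25; W sinα = 35.5
Σc'Δl = 108.0 kN/m; ΣN' = 219.8 kN/m; ΣW sinα = 53.8 kN/m
Resisting = 108.0 + 219.8·tan25.0° = 108.0 + 102.5 = 210.5 kN/m
FS = 210.5 / 53.8 = 3.914

FS = 3.91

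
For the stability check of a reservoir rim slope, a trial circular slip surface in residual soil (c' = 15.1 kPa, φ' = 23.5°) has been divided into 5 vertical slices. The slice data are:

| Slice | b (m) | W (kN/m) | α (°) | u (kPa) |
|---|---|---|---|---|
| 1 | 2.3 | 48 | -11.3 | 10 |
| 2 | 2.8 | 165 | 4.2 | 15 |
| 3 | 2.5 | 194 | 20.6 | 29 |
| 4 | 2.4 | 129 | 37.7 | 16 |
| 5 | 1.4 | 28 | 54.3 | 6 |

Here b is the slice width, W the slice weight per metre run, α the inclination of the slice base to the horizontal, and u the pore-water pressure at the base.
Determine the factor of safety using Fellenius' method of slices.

FS = 1.93

Ordinary method of slices: FS = Σ[c'·Δl_i + (W_i cosα_i − u_i·Δl_i)·tanφ'] / Σ W_i sinα_i, with Δl_i = b_i / cosα_i.
Slice 1: Δl = 2.3/cos(-11.3°) = 2.345 m; N'_1 = 48·cos(-11.3°) − 10·2.345 = 23.6; c'Δl = 35.42; W sinα = -9.4
Slice 2: Δl = 2.8/cos4.2° = 2.808 m; N'_2 = 165·cos4.2° − 15·2.808 = 122.4; c'Δl = 42.39; W sinα = 12.1
Slice 3: Δl = 2.5/cos20.6° = 2.671 m; N'_3 = 194·cos20.6° − 29·2.671 = 104.1; c'Δl = 40.33; W sinα = 68.3
Slice 4: Δl = 2.4/cos37.7° = 3.033 m; N'_4 = 129·cos37.7° − 16·3.033 = 53.5; c'Δl = 45.80; W sinα = 78.9
Slice 5: Δl = 1.4/cos54.3° = 2.399 m; N'_5 = 28·cos54.3° − 6·2.399 = 1.9; c'Δl = 36.23; W sinα = 22.7
Σc'Δl = 200.2 kN/m; ΣN' = 305.7 kN/m; ΣW sinα = 172.6 kN/m
Resisting = 200.2 + 305.7·tan23.5° = 200.2 + 132.9 = 333.1 kN/m
FS = 333.1 / 172.6 = 1.930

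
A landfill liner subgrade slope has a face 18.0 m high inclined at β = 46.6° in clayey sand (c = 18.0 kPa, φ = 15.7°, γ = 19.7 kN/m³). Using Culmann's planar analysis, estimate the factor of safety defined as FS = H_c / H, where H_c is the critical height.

H_c = (4c/γ) · sinβ cosφ / [1 − cos(β − φ)]
    = (4·18.0/19.7) · sin46.6°·cos15.7° / [1 − cos30.9°]
    = 3.655 · 0.6995 / 0.1419 = 18.01 m
FS = H_c / H = 18.01 / 18.0 = 1.001

FS = 1.00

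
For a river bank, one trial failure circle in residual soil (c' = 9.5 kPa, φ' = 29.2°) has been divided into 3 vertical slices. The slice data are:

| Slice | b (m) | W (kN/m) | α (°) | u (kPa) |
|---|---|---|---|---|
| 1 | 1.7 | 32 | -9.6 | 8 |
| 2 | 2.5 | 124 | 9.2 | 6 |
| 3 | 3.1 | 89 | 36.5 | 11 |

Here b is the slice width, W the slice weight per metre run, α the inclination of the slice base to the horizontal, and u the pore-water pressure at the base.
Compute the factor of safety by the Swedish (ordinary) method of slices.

Ordinary method of slices: FS = Σ[c'·Δl_i + (W_i cosα_i − u_i·Δl_i)·tanφ'] / Σ W_i sinα_i, with Δl_i = b_i / cosα_i.
Slice 1: Δl = 1.7/cos(-9.6°) = 1.724 m; N'_1 = 32·cos(-9.6°) − 8·1.724 = 17.8; c'Δl = 16.38; W sinα = -5.3
Slice 2: Δl = 2.5/cos9.2° = 2.533 m; N'_2 = 124·cos9.2° − 6·2.533 = 107.2; c'Δl = 24.06; W sinα = 19.8
Slice 3: Δl = 3.1/cos36.5° = 3.856 m; N'_3 = 89·cos36.5° − 11·3.856 = 29.1; c'Δl = 36.64; W sinα = 52.9
Σc'Δl = 77.1 kN/m; ΣN' = 154.1 kN/m; ΣW sinα = 67.4 kN/m
Resisting = 77.1 + 154.1·tan29.2° = 77.1 + 86.1 = 163.2 kN/m
FS = 163.2 / 67.4 = 2.420

FS = 2.42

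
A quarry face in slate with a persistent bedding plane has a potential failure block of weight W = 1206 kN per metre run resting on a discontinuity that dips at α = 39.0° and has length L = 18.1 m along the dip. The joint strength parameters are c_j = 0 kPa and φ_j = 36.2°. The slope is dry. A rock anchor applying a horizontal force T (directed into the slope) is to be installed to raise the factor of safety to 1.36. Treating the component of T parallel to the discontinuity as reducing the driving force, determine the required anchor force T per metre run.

Resolving forces along and normal to the sliding plane, with the horizontal anchor force T adding T·sinα to the effective normal force and T·cosα acting up the plane against the driving force:
FS = [c_jL + (W cosα + T sinα) tanφ_j] / [W sinα − T cosα]
Without the anchor: N' = 937.2 kN/m, driving T_d = 759.0 kN/m, resisting R = 0·18.1 + 937.2·tan36.2° = 686.0 kN/m, FS = 0.90.
Setting FS = 1.36 and solving for T:
1.36·(759.0 − T cos39.0°) = 686.0 + T sin39.0°·tan36.2°
T·(sin39.0°·tan36.2° + 1.36·cos39.0°) = 1.36·759.0 − 686.0
T·(0.6293·0.7319 + 1.36·0.7771) = 1032.2 − 686.0 = 346.2
T·1.5175 = 346.2
T = 228.2 kN/m

T = 228 kN/m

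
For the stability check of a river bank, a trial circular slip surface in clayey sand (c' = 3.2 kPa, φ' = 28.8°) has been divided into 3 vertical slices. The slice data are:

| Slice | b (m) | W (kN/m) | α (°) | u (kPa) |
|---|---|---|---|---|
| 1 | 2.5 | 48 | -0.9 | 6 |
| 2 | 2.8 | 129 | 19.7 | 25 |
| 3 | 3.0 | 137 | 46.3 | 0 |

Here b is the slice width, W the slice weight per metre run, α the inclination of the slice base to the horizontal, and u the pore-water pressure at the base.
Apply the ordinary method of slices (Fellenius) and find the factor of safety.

Ordinary method of slices: FS = Σ[c'·Δl_i + (W_i cosα_i − u_i·Δl_i)·tanφ'] / Σ W_i sinα_i, with Δl_i = b_i / cosα_i.
Slice 1: Δl = 2.5/cos(-0.9°) = 2.500 m; N'_1 = 48·cos(-0.9°) − 6·2.500 = 33.0; c'Δl = 8.00; W sinα = -0.8
Slice 2: Δl = 2.8/cos19.7° = 2.974 m; N'_2 = 129·cos19.7° − 25·2.974 = 47.1; c'Δl = 9.52; W sinα = 43.5
Slice 3: Δl = 3.0/cos46.3° = 4.342 m; N'_3 = 137·cos46.3° − 0·4.342 = 94.7; c'Δl = 13.90; W sinα = 99.0
Σc'Δl = 31.4 kN/m; ΣN' = 174.7 kN/m; ΣW sinα = 141.8 kN/m
Resisting = 31.4 + 174.7·tan28.8° = 31.4 + 96.1 = 127.5 kN/m
FS = 127.5 / 141.8 = 0.899

FS = 0.90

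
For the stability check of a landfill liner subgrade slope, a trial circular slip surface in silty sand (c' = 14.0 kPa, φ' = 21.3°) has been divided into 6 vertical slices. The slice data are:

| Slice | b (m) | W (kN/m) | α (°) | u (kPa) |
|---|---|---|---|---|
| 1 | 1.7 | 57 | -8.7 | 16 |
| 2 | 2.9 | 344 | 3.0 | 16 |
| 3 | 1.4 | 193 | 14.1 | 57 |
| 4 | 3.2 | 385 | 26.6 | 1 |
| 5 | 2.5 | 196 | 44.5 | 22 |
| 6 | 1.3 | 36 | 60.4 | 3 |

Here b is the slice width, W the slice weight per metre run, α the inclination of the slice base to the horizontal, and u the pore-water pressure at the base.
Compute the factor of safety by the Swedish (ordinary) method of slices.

FS = 1.38

Ordinary method of slices: FS = Σ[c'·Δl_i + (W_i cosα_i − u_i·Δl_i)·tanφ'] / Σ W_i sinα_i, with Δl_i = b_i / cosα_i.
Slice 1: Δl = 1.7/cos(-8.7°) = 1.720 m; N'_1 = 57·cos(-8.7°) − 16·1.720 = 28.8; c'Δl = 24.08; W sinα = -8.6
Slice 2: Δl = 2.9/cos3.0° = 2.904 m; N'_2 = 344·cos3.0° − 16·2.904 = 297.1; c'Δl = 40.66; W sinα = 18.0
Slice 3: Δl = 1.4/cos14.1° = 1.443 m; N'_3 = 193·cos14.1° − 57·1.443 = 104.9; c'Δl = 20.21; W sinα = 47.0
Slice 4: Δl = 3.2/cos26.6° = 3.579 m; N'_4 = 385·cos26.6° − 1·3.579 = 340.7; c'Δl = 50.10; W sinα = 172.4
Slice 5: Δl = 2.5/cos44.5° = 3.505 m; N'_5 = 196·cos44.5° − 22·3.505 = 62.7; c'Δl = 49.07; W sinα = 137.4
Slice 6: Δl = 1.3/cos60.4° = 2.632 m; N'_6 = 36·cos60.4° − 3·2.632 = 9.9; c'Δl = 36.85; W sinα = 31.3
Σc'Δl = 221.0 kN/m; ΣN' = 844.0 kN/m; ΣW sinα = 397.5 kN/m
Resisting = 221.0 + 844.0·tan21.3° = 221.0 + 329.1 = 550.0 kN/m
FS = 550.0 / 397.5 = 1.384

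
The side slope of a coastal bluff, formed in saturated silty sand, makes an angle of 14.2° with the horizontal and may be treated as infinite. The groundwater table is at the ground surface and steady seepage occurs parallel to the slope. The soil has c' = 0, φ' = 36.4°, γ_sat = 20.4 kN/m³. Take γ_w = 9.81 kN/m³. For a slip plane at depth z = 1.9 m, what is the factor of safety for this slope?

FS = 1.51

With seepage parallel to the slope and the water table at the surface, the effective normal stress on the slip plane uses the buoyant unit weight γ' = γ_sat − γ_w while the driving shear stress uses γ_sat:
FS = [c' + γ' z cos²β tanφ'] / [γ_sat z sinβ cosβ]
(For c' = 0 this reduces to FS = (γ'/γ_sat)·tanφ'/tanβ.)
γ' = 20.4 − 9.81 = 10.59 kN/m³
Numerator = 0.0 + 10.59·1.9·cos²14.2°·tan36.4° = 0.0 + 10.59·1.9·0.9398·0.7373 = 13.942 kPa
Denominator = 20.4·1.9·sin14.2°·cos14.2° = 20.4·1.9·0.2453·0.9694 = 9.218 kPa
FS = 13.942 / 9.218 = 1.513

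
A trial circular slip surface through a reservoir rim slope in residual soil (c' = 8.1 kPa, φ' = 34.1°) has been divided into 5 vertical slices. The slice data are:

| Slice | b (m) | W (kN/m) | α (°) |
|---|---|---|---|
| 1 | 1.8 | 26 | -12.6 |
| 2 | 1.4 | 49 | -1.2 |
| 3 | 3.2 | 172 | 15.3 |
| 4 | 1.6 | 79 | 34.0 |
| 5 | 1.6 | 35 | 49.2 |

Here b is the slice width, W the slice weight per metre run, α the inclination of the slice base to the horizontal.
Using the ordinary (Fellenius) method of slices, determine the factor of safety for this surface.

FS = 2.84

Ordinary method of slices: FS = Σ[c'·Δl_i + (W_i cosα_i)·tanφ'] / Σ W_i sinα_i, with Δl_i = b_i / cosα_i.
Slice 1: Δl = 1.8/cos(-12.6°) = 1.844 m; N'_1 = 26·cos(-12.6°) = 25.4; c'Δl = 14.94; W sinα = -5.7
Slice 2: Δl = 1.4/cos(-1.2°) = 1.400 m; N'_2 = 49·cos(-1.2°) = 49.0; c'Δl = 11.34; W sinα = -1.0
Slice 3: Δl = 3.2/cos15.3° = 3.318 m; N'_3 = 172·cos15.3° = 165.9; c'Δl = 26.87; W sinα = 45.4
Slice 4: Δl = 1.6/cos34.0° = 1.930 m; N'_4 = 79·cos34.0° = 65.5; c'Δl = 15.63; W sinα = 44.2
Slice 5: Δl = 1.6/cos49.2° = 2.449 m; N'_5 = 35·cos49.2° = 22.9; c'Δl = 19.83; W sinα = 26.5
Σc'Δl = 88.6 kN/m; ΣN' = 328.6 kN/m; ΣW sinα = 109.4 kN/m
Resisting = 88.6 + 328.6·tan34.1° = 88.6 + 222.5 = 311.1 kN/m
FS = 311.1 / 109.4 = 2.845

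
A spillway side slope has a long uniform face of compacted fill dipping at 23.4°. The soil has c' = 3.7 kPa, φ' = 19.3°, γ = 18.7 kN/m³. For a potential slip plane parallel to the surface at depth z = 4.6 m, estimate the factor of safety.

For an infinite slope with a slip plane parallel to the surface (no pore pressure): FS = [c' + γz cos²β tanφ'] / [γz sinβ cosβ].
γz = 18.7·4.6 = 86.02 kN/m²
Numerator = 3.7 + 86.02·cos²23.4°·tan19.3° = 3.7 + 86.02·0.8423·0.3502 = 29.072 kPa
Denominator = 86.02·sin23.4°·cos23.4° = 86.02·0.3971·0.9178 = 31.353 kPa
FS = 29.072 / 31.353 = 0.927

FS = 0.93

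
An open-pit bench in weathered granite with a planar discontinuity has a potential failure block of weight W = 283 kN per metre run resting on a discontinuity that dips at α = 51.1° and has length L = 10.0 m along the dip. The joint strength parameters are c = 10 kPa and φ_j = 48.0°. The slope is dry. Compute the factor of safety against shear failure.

FS = 1.35

Resolving the block weight along and normal to the plane and applying the Mohr–Coulomb strength on the joint:
N' = W cosα = 283·cos51.1° = 177.7 kN/m
Driving force T = W sinα = 283·sin51.1° = 220.2 kN/m
Resisting force R = c·L + N'·tanφ_j = 10·10.0 + 177.7·tan48.0° = 100.0 + 197.4 = 297.4 kN/m
FS = R / T = 297.4 / 220.2 = 1.350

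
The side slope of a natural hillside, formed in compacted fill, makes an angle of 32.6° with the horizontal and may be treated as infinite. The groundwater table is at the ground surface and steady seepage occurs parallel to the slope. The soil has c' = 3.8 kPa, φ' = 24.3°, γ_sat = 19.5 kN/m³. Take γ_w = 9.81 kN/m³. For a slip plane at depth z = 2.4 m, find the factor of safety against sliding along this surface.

FS = 0.53

With seepage parallel to the slope and the water table at the surface, the effective normal stress on the slip plane uses the buoyant unit weight γ' = γ_sat − γ_w while the driving shear stress uses γ_sat:
FS = [c' + γ' z cos²β tanφ'] / [γ_sat z sinβ cosβ]
γ' = 19.5 − 9.81 = 9.69 kN/m³
Numerator = 3.8 + 9.69·2.4·cos²32.6°·tan24.3° = 3.8 + 9.69·2.4·0.7097·0.4515 = 11.252 kPa
Denominator = 19.5·2.4·sin32.6°·cos32.6° = 19.5·2.4·0.5388·0.8425 = 21.242 kPa
FS = 11.252 / 21.242 = 0.530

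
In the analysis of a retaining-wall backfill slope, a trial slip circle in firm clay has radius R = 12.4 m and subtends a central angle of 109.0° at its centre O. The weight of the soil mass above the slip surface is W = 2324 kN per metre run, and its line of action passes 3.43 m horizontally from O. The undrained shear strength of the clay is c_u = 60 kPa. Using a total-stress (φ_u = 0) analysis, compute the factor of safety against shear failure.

Taking moments about the centre O, the resisting moment is provided by the undrained shear strength acting along the arc:
Arc length L_a = R·θ = 12.4·(109.0°·π/180) = 12.4·1.9024 = 23.59 m
M_R = c_u·L_a·R = 60·23.59·12.4 = 17550.9 kN·m/m
M_D = W·d = 2324·3.43 = 7971.3 kN·m/m
FS = M_R / M_D = 17550.9 / 7971.3 = 2.202

FS = 2.20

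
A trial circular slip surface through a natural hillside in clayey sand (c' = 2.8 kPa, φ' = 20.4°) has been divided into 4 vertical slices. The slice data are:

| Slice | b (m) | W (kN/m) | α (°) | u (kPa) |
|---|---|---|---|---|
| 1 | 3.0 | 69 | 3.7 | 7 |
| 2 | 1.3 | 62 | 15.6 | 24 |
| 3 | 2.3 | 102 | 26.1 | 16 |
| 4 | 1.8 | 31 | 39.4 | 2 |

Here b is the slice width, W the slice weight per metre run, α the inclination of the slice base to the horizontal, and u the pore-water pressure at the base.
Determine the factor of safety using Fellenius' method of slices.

Ordinary method of slices: FS = Σ[c'·Δl_i + (W_i cosα_i − u_i·Δl_i)·tanφ'] / Σ W_i sinα_i, with Δl_i = b_i / cosα_i.
Slice 1: Δl = 3.0/cos3.7° = 3.006 m; N'_1 = 69·cos3.7° − 7·3.006 = 47.8; c'Δl = 8.42; W sinα = 4.5
Slice 2: Δl = 1.3/cos15.6° = 1.350 m; N'_2 = 62·cos15.6° − 24·1.350 = 27.3; c'Δl = 3.78; W sinα = 16.7
Slice 3: Δl = 2.3/cos26.1° = 2.561 m; N'_3 = 102·cos26.1° − 16·2.561 = 50.6; c'Δl = 7.17; W sinα = 44.9
Slice 4: Δl = 1.8/cos39.4° = 2.329 m; N'_4 = 31·cos39.4° − 2·2.329 = 19.3; c'Δl = 6.52; W sinα = 19.7
Σc'Δl = 25.9 kN/m; ΣN' = 145.1 kN/m; ΣW sinα = 85.7 kN/m
Resisting = 25.9 + 145.1·tan20.4° = 25.9 + 53.9 = 79.8 kN/m
FS = 79.8 / 85.7 = 0.932

FS = 0.93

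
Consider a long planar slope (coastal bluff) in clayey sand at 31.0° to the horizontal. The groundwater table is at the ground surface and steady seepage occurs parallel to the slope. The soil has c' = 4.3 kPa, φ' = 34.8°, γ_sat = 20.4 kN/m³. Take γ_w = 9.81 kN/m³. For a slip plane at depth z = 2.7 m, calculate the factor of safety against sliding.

With seepage parallel to the slope and the water table at the surface, the effective normal stress on the slip plane uses the buoyant unit weight γ' = γ_sat − γ_w while the driving shear stress uses γ_sat:
FS = [c' + γ' z cos²β tanφ'] / [γ_sat z sinβ cosβ]
γ' = 20.4 − 9.81 = 10.59 kN/m³
Numerator = 4.3 + 10.59·2.7·cos²31.0°·tan34.8° = 4.3 + 10.59·2.7·0.7347·0.6950 = 18.901 kPa
Denominator = 20.4·2.7·sin31.0°·cos31.0° = 20.4·2.7·0.5150·0.8572 = 24.316 kPa
FS = 18.901 / 24.316 = 0.777

FS = 0.78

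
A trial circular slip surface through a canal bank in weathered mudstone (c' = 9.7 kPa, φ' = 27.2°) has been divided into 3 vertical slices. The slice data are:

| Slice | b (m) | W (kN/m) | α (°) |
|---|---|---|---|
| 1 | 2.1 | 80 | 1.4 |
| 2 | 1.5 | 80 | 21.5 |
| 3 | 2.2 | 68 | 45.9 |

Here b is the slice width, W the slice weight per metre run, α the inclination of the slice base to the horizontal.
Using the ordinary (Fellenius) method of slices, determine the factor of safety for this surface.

FS = 2.13

Ordinary method of slices: FS = Σ[c'·Δl_i + (W_i cosα_i)·tanφ'] / Σ W_i sinα_i, with Δl_i = b_i / cosα_i.
Slice 1: Δl = 2.1/cos1.4° = 2.101 m; N'_1 = 80·cos1.4° = 80.0; c'Δl = 20.38; W sinα = 2.0
Slice 2: Δl = 1.5/cos21.5° = 1.612 m; N'_2 = 80·cos21.5° = 74.4; c'Δl = 15.64; W sinα = 29.3
Slice 3: Δl = 2.2/cos45.9° = 3.161 m; N'_3 = 68·cos45.9° = 47.3; c'Δl = 30.66; W sinα = 48.8
Σc'Δl = 66.7 kN/m; ΣN' = 201.7 kN/m; ΣW sinα = 80.1 kN/m
Resisting = 66.7 + 201.7·tan27.2° = 66.7 + 103.7 = 170.4 kN/m
FS = 170.4 / 80.1 = 2.127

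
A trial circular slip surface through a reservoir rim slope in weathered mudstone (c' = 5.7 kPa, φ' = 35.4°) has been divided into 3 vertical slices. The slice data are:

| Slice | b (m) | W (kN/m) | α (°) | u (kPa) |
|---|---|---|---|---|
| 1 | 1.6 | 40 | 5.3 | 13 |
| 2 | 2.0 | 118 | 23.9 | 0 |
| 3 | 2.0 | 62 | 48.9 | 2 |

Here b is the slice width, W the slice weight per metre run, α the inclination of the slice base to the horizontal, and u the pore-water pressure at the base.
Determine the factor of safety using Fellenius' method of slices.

FS = 1.57

Ordinary method of slices: FS = Σ[c'·Δl_i + (W_i cosα_i − u_i·Δl_i)·tanφ'] / Σ W_i sinα_i, with Δl_i = b_i / cosα_i.
Slice 1: Δl = 1.6/cos5.3° = 1.607 m; N'_1 = 40·cos5.3° − 13·1.607 = 18.9; c'Δl = 9.16; W sinα = 3.7
Slice 2: Δl = 2.0/cos23.9° = 2.188 m; N'_2 = 118·cos23.9° − 0·2.188 = 107.9; c'Δl = 12.47; W sinα = 47.8
Slice 3: Δl = 2.0/cos48.9° = 3.042 m; N'_3 = 62·cos48.9° − 2·3.042 = 34.7; c'Δl = 17.34; W sinα = 46.7
Σc'Δl = 39.0 kN/m; ΣN' = 161.5 kN/m; ΣW sinα = 98.2 kN/m
Resisting = 39.0 + 161.5·tan35.4° = 39.0 + 114.8 = 153.7 kN/m
FS = 153.7 / 98.2 = 1.565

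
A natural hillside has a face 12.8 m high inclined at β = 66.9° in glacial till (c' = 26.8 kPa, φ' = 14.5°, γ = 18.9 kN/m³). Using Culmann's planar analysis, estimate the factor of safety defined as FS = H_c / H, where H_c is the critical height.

H_c = (4c'/γ) · sinβ cosφ' / [1 − cos(β − φ')]
    = (4·26.8/18.9) · sin66.9°·cos14.5° / [1 − cos52.4°]
    = 5.672 · 0.8905 / 0.3899 = 12.96 m
FS = H_c / H = 12.96 / 12.8 = 1.012

FS = 1.01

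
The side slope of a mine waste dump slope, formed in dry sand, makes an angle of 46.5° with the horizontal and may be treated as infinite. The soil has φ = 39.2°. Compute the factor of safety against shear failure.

FS = 0.77

For a dry cohesionless infinite slope the factor of safety is FS = tanφ / tanβ.
FS = tan39.2° / tan46.5° = 0.8156 / 1.0538 = 0.774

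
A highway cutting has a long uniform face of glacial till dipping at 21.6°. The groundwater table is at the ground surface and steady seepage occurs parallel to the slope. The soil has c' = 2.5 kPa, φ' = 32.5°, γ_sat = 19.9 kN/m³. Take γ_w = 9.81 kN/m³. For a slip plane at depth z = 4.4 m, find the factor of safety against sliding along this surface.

FS = 0.90

With seepage parallel to the slope and the water table at the surface, the effective normal stress on the slip plane uses the buoyant unit weight γ' = γ_sat − γ_w while the driving shear stress uses γ_sat:
FS = [c' + γ' z cos²β tanφ'] / [γ_sat z sinβ cosβ]
γ' = 19.9 − 9.81 = 10.09 kN/m³
Numerator = 2.5 + 10.09·4.4·cos²21.6°·tan32.5° = 2.5 + 10.09·4.4·0.8645·0.6371 = 26.951 kPa
Denominator = 19.9·4.4·sin21.6°·cos21.6° = 19.9·4.4·0.3681·0.9298 = 29.969 kPa
FS = 26.951 / 29.969 = 0.899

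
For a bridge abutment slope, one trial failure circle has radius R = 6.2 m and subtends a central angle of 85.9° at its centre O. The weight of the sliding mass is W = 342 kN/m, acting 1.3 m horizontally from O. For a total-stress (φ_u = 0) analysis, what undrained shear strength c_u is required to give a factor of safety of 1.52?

c_u = 11.7 kPa

FS = c_u·L_a·R / (W·d), so c_u = FS·W·d / (L_a·R).
Arc length L_a = R·θ = 6.2·(85.9°·π/180) = 6.2·1.4992 = 9.30 m
c_u = 1.52·342·1.3 / (9.30·6.2) = 675.8 / 57.63 = 11.73 kPa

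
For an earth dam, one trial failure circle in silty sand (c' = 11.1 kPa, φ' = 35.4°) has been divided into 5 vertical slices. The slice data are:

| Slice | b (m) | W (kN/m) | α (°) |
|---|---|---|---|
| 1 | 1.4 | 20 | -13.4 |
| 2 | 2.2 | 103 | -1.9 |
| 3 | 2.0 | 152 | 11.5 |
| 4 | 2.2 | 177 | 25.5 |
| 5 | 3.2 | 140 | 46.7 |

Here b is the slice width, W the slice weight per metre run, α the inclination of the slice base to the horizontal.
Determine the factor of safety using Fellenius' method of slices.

FS = 2.58

Ordinary method of slices: FS = Σ[c'·Δl_i + (W_i cosα_i)·tanφ'] / Σ W_i sinα_i, with Δl_i = b_i / cosα_i.
Slice 1: Δl = 1.4/cos(-13.4°) = 1.439 m; N'_1 = 20·cos(-13.4°) = 19.5; c'Δl = 15.97; W sinα = -4.6
Slice 2: Δl = 2.2/cos(-1.9°) = 2.201 m; N'_2 = 103·cos(-1.9°) = 102.9; c'Δl = 24.43; W sinα = -3.4
Slice 3: Δl = 2.0/cos11.5° = 2.041 m; N'_3 = 152·cos11.5° = 148.9; c'Δl = 22.65; W sinα = 30.3
Slice 4: Δl = 2.2/cos25.5° = 2.437 m; N'_4 = 177·cos25.5° = 159.8; c'Δl = 27.06; W sinα = 76.2
Slice 5: Δl = 3.2/cos46.7° = 4.666 m; N'_5 = 140·cos46.7° = 96.0; c'Δl = 51.79; W sinα = 101.9
Σc'Δl = 141.9 kN/m; ΣN' = 527.1 kN/m; ΣW sinα = 200.3 kN/m
Resisting = 141.9 + 527.1·tan35.4° = 141.9 + 374.6 = 516.5 kN/m
FS = 516.5 / 200.3 = 2.578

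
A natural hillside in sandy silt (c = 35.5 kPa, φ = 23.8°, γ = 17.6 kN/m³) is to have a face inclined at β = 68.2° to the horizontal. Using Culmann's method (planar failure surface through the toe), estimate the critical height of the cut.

Culmann's analysis gives the critical failure plane at α_cr = (β + φ)/2 = (68.2 + 23.8)/2 = 46.0°, and the critical height
H_c = (4c/γ) · sinβ cosφ / [1 − cos(β − φ)]
    = (4·35.5/17.6) · sin68.2°·cos23.8° / [1 − cos(44.4°)]
    = 8.068 · 0.9285·0.9150 / [1 − 0.7145]
    = 8.068 · 0.8495 / 0.2855
    = 24.01 m

H_c = 24.01 m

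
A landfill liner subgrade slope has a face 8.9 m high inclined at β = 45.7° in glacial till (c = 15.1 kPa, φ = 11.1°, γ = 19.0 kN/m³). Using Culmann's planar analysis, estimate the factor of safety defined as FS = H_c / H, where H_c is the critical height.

FS = 1.42

H_c = (4c/γ) · sinβ cosφ / [1 − cos(β − φ)]
    = (4·15.1/19.0) · sin45.7°·cos11.1° / [1 − cos34.6°]
    = 3.179 · 0.7023 / 0.1769 = 12.62 m
FS = H_c / H = 12.62 / 8.9 = 1.418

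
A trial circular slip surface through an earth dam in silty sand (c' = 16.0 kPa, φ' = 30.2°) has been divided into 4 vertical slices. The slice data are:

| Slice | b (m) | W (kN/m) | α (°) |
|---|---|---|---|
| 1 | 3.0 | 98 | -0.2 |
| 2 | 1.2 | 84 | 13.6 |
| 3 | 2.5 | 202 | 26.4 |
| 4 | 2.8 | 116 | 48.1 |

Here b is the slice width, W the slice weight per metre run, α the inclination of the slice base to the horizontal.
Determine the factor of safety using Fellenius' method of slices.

FS = 2.22

Ordinary method of slices: FS = Σ[c'·Δl_i + (W_i cosα_i)·tanφ'] / Σ W_i sinα_i, with Δl_i = b_i / cosα_i.
Slice 1: Δl = 3.0/cos(-0.2°) = 3.000 m; N'_1 = 98·cos(-0.2°) = 98.0; c'Δl = 48.00; W sinα = -0.3
Slice 2: Δl = 1.2/cos13.6° = 1.235 m; N'_2 = 84·cos13.6° = 81.6; c'Δl = 19.75; W sinα = 19.8
Slice 3: Δl = 2.5/cos26.4° = 2.791 m; N'_3 = 202·cos26.4° = 180.9; c'Δl = 44.66; W sinα = 89.8
Slice 4: Δl = 2.8/cos48.1° = 4.193 m; N'_4 = 116·cos48.1° = 77.5; c'Δl = 67.08; W sinα = 86.3
Σc'Δl = 179.5 kN/m; ΣN' = 438.0 kN/m; ΣW sinα = 195.6 kN/m
Resisting = 179.5 + 438.0·tan30.2° = 179.5 + 254.9 = 434.4 kN/m
FS = 434.4 / 195.6 = 2.221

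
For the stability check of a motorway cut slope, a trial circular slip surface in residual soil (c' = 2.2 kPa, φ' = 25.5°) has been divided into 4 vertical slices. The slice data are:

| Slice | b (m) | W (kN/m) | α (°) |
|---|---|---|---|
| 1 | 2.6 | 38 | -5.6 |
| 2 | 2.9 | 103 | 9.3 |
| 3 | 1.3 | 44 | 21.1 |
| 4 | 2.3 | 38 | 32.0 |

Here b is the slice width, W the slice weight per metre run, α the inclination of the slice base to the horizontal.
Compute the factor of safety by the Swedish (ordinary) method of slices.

FS = 2.51

Ordinary method of slices: FS = Σ[c'·Δl_i + (W_i cosα_i)·tanφ'] / Σ W_i sinα_i, with Δl_i = b_i / cosα_i.
Slice 1: Δl = 2.6/cos(-5.6°) = 2.612 m; N'_1 = 38·cos(-5.6°) = 37.8; c'Δl = 5.75; W sinα = -3.7
Slice 2: Δl = 2.9/cos9.3° = 2.939 m; N'_2 = 103·cos9.3° = 101.6; c'Δl = 6.46; W sinα = 16.6
Slice 3: Δl = 1.3/cos21.1° = 1.393 m; N'_3 = 44·cos21.1° = 41.0; c'Δl = 3.07; W sinα = 15.8
Slice 4: Δl = 2.3/cos32.0° = 2.712 m; N'_4 = 38·cos32.0° = 32.2; c'Δl = 5.97; W sinα = 20.1
Σc'Δl = 21.2 kN/m; ΣN' = 212.7 kN/m; ΣW sinα = 48.9 kN/m
Resisting = 21.2 + 212.7·tan25.5° = 21.2 + 101.5 = 122.7 kN/m
FS = 122.7 / 48.9 = 2.509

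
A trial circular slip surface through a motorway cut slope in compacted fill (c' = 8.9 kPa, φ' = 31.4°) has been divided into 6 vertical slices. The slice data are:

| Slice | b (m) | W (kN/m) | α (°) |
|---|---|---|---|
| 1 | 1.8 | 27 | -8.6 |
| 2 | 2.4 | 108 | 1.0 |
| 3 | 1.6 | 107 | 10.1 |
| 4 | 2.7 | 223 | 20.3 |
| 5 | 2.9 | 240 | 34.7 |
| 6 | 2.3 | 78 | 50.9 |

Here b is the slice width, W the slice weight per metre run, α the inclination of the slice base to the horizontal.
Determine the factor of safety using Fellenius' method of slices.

FS = 1.94

Ordinary method of slices: FS = Σ[c'·Δl_i + (W_i cosα_i)·tanφ'] / Σ W_i sinα_i, with Δl_i = b_i / cosα_i.
Slice 1: Δl = 1.8/cos(-8.6°) = 1.820 m; N'_1 = 27·cos(-8.6°) = 26.7; c'Δl = 16.20; W sinα = -4.0
Slice 2: Δl = 2.4/cos1.0° = 2.400 m; N'_2 = 108·cos1.0° = 108.0; c'Δl = 21.36; W sinα = 1.9
Slice 3: Δl = 1.6/cos10.1° = 1.625 m; N'_3 = 107·cos10.1° = 105.3; c'Δl = 14.46; W sinα = 18.8
Slice 4: Δl = 2.7/cos20.3° = 2.879 m; N'_4 = 223·cos20.3° = 209.1; c'Δl = 25.62; W sinα = 77.4
Slice 5: Δl = 2.9/cos34.7° = 3.527 m; N'_5 = 240·cos34.7° = 197.3; c'Δl = 31.39; W sinα = 136.6
Slice 6: Δl = 2.3/cos50.9° = 3.647 m; N'_6 = 78·cos50.9° = 49.2; c'Δl = 32.46; W sinα = 60.5
Σc'Δl = 141.5 kN/m; ΣN' = 695.7 kN/m; ΣW sinα = 291.1 kN/m
Resisting = 141.5 + 695.7·tan31.4° = 141.5 + 424.6 = 566.1 kN/m
FS = 566.1 / 291.1 = 1.945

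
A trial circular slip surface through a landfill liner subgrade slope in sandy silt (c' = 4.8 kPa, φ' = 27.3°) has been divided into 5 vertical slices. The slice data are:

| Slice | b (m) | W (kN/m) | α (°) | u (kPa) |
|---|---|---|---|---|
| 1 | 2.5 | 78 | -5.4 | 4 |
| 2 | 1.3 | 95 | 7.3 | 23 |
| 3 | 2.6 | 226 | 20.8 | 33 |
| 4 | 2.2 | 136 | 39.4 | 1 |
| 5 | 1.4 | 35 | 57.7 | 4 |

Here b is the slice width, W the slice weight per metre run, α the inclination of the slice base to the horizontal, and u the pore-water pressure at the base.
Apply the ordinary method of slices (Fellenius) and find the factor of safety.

FS = 1.22

Ordinary method of slices: FS = Σ[c'·Δl_i + (W_i cosα_i − u_i·Δl_i)·tanφ'] / Σ W_i sinα_i, with Δl_i = b_i / cosα_i.
Slice 1: Δl = 2.5/cos(-5.4°) = 2.511 m; N'_1 = 78·cos(-5.4°) − 4·2.511 = 67.6; c'Δl = 12.05; W sinα = -7.3
Slice 2: Δl = 1.3/cos7.3° = 1.311 m; N'_2 = 95·cos7.3° − 23·1.311 = 64.1; c'Δl = 6.29; W sinα = 12.1
Slice 3: Δl = 2.6/cos20.8° = 2.781 m; N'_3 = 226·cos20.8° − 33·2.781 = 119.5; c'Δl = 13.35; W sinα = 80.3
Slice 4: Δl = 2.2/cos39.4° = 2.847 m; N'_4 = 136·cos39.4° − 1·2.847 = 102.2; c'Δl = 13.67; W sinα = 86.3
Slice 5: Δl = 1.4/cos57.7° = 2.620 m; N'_5 = 35·cos57.7° − 4·2.620 = 8.2; c'Δl = 12.58; W sinα = 29.6
Σc'Δl = 57.9 kN/m; ΣN' = 361.7 kN/m; ΣW sinα = 200.9 kN/m
Resisting = 57.9 + 361.7·tan27.3° = 57.9 + 186.7 = 244.6 kN/m
FS = 244.6 / 200.9 = 1.218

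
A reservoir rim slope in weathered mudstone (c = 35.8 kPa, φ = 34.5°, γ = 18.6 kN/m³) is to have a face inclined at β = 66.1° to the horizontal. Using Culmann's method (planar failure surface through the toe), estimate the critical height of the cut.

Culmann's analysis gives the critical failure plane at α_cr = (β + φ)/2 = (66.1 + 34.5)/2 = 50.3°, and the critical height
H_c = (4c/γ) · sinβ cosφ / [1 − cos(β − φ)]
    = (4·35.8/18.6) · sin66.1°·cos34.5° / [1 − cos(31.6°)]
    = 7.699 · 0.9143·0.8241 / [1 − 0.8517]
    = 7.699 · 0.7535 / 0.1483
    = 39.12 m

H_c = 39.12 m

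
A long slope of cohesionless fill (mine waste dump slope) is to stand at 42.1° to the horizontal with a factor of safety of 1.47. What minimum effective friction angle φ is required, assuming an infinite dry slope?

φ = 53.0°

FS = tanφ/tanβ ⇒ tanφ = FS · tanβ = 1.47 · tan42.1° = 1.3282
φ = arctan(1.3282) = 53.02°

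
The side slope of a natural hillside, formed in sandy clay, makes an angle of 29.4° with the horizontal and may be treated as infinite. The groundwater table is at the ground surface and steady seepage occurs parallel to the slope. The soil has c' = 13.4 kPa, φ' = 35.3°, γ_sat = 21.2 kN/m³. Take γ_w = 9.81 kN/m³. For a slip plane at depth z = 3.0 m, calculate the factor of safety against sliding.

FS = 1.17

With seepage parallel to the slope and the water table at the surface, the effective normal stress on the slip plane uses the buoyant unit weight γ' = γ_sat − γ_w while the driving shear stress uses γ_sat:
FS = [c' + γ' z cos²β tanφ'] / [γ_sat z sinβ cosβ]
γ' = 21.2 − 9.81 = 11.39 kN/m³
Numerator = 13.4 + 11.39·3.0·cos²29.4°·tan35.3° = 13.4 + 11.39·3.0·0.7590·0.7080 = 31.763 kPa
Denominator = 21.2·3.0·sin29.4°·cos29.4° = 21.2·3.0·0.4909·0.8712 = 27.201 kPa
FS = 31.763 / 27.201 = 1.168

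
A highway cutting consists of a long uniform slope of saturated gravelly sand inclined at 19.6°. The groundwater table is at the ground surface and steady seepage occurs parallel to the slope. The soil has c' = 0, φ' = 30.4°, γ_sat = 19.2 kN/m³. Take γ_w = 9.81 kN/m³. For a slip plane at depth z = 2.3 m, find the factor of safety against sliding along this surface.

FS = 0.81

With seepage parallel to the slope and the water table at the surface, the effective normal stress on the slip plane uses the buoyant unit weight γ' = γ_sat − γ_w while the driving shear stress uses γ_sat:
FS = [c' + γ' z cos²β tanφ'] / [γ_sat z sinβ cosβ]
(For c' = 0 this reduces to FS = (γ'/γ_sat)·tanφ'/tanβ.)
γ' = 19.2 − 9.81 = 9.39 kN/m³
Numerator = 0.0 + 9.39·2.3·cos²19.6°·tan30.4° = 0.0 + 9.39·2.3·0.8875·0.5867 = 11.245 kPa
Denominator = 19.2·2.3·sin19.6°·cos19.6° = 19.2·2.3·0.3355·0.9421 = 13.955 kPa
FS = 11.245 / 13.955 = 0.806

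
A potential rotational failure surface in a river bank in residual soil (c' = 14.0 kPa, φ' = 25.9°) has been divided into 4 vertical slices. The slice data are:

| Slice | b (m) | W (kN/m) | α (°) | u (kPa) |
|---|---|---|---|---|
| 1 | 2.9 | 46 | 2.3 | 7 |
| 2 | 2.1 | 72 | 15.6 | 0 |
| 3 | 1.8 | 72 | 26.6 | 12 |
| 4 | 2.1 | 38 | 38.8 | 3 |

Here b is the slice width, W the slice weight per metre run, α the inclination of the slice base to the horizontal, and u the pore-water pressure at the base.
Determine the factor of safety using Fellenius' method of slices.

FS = 2.76

Ordinary method of slices: FS = Σ[c'·Δl_i + (W_i cosα_i − u_i·Δl_i)·tanφ'] / Σ W_i sinα_i, with Δl_i = b_i / cosα_i.
Slice 1: Δl = 2.9/cos2.3° = 2.902 m; N'_1 = 46·cos2.3° − 7·2.902 = 25.6; c'Δl = 40.63; W sinα = 1.8
Slice 2: Δl = 2.1/cos15.6° = 2.180 m; N'_2 = 72·cos15.6° − 0·2.180 = 69.3; c'Δl = 30.52; W sinα = 19.4
Slice 3: Δl = 1.8/cos26.6° = 2.013 m; N'_3 = 72·cos26.6° − 12·2.013 = 40.2; c'Δl = 28.18; W sinα = 32.2
Slice 4: Δl = 2.1/cos38.8° = 2.695 m; N'_4 = 38·cos38.8° − 3·2.695 = 21.5; c'Δl = 37.72; W sinα = 23.8
Σc'Δl = 137.1 kN/m; ΣN' = 156.7 kN/m; ΣW sinα = 77.3 kN/m
Resisting = 137.1 + 156.7·tan25.9° = 137.1 + 76.1 = 213.2 kN/m
FS = 213.2 / 77.3 = 2.759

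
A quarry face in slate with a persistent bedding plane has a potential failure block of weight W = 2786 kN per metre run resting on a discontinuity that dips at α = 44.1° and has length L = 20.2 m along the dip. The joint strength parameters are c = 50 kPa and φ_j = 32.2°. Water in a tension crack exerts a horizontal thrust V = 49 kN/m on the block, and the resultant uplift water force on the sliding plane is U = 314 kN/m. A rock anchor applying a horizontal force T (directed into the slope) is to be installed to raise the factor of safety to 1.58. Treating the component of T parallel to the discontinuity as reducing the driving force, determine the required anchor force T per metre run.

T = 679 kN/m

Resolving forces along and normal to the sliding plane, with the horizontal anchor force T adding T·sinα to the effective normal force and T·cosα acting up the plane against the driving force:
FS = [cL + (W cosα − U − V sinα + T sinα) tanφ_j] / [W sinα + V cosα − T cosα]
Without the anchor: N' = 1652.6 kN/m, driving T_d = 1974.0 kN/m, resisting R = 50·20.2 + 1652.6·tan32.2° = 2050.7 kN/m, FS = 1.04.
Setting FS = 1.58 and solving for T:
1.58·(1974.0 − T cos44.1°) = 2050.7 + T sin44.1°·tan32.2°
T·(sin44.1°·tan32.2° + 1.58·cos44.1°) = 1.58·1974.0 − 2050.7
T·(0.6959·0.6297 + 1.58·0.7181) = 3118.9 − 2050.7 = 1068.2
T·1.5729 = 1068.2
T = 679.2 kN/m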